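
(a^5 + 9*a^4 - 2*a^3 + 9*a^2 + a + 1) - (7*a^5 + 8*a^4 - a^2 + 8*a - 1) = -6*a^5 + a^4 - 2*a^3 + 10*a^2 - 7*a + 2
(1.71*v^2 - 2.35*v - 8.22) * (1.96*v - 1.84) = 3.3516*v^3 - 7.7524*v^2 - 11.7872*v + 15.1248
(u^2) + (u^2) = 2*u^2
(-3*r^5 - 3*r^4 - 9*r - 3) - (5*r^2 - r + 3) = -3*r^5 - 3*r^4 - 5*r^2 - 8*r - 6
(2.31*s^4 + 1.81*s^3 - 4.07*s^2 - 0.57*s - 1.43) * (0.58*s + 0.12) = 1.3398*s^5 + 1.327*s^4 - 2.1434*s^3 - 0.819*s^2 - 0.8978*s - 0.1716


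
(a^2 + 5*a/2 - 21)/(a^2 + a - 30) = (a - 7/2)/(a - 5)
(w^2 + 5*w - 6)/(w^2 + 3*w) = (w^2 + 5*w - 6)/(w*(w + 3))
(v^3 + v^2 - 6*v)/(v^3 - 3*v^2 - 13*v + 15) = v*(v - 2)/(v^2 - 6*v + 5)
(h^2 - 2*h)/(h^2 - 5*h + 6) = h/(h - 3)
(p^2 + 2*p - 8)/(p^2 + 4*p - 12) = (p + 4)/(p + 6)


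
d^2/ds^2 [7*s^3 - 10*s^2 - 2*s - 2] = 42*s - 20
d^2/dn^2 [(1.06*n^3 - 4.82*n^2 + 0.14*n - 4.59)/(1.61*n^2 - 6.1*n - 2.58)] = (-8.5265128291212e-14*n^4 - 6.25739599999997*n^3 - 91.4206499999999*n^2 + 316.294236*n - 448.29402)/(4.173281*n^6 - 47.43543*n^5 + 159.661446*n^4 - 74.95192*n^3 - 255.854988*n^2 - 121.81212*n - 17.173512)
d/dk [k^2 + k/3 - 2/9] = 2*k + 1/3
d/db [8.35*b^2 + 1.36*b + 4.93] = 16.7*b + 1.36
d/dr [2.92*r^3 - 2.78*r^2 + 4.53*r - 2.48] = 8.76*r^2 - 5.56*r + 4.53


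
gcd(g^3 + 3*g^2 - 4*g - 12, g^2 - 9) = g + 3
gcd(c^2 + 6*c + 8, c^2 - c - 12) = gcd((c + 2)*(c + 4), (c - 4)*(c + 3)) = 1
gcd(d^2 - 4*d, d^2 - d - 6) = 1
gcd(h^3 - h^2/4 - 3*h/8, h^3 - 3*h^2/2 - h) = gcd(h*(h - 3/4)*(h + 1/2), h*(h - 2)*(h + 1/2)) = h^2 + h/2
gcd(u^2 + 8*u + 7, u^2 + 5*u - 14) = u + 7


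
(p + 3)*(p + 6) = p^2 + 9*p + 18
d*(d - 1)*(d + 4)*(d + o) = d^4 + d^3*o + 3*d^3 + 3*d^2*o - 4*d^2 - 4*d*o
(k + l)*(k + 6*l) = k^2 + 7*k*l + 6*l^2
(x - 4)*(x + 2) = x^2 - 2*x - 8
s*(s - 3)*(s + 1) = s^3 - 2*s^2 - 3*s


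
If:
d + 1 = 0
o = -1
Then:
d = -1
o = -1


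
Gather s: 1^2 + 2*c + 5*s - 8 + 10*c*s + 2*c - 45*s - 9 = 4*c + s*(10*c - 40) - 16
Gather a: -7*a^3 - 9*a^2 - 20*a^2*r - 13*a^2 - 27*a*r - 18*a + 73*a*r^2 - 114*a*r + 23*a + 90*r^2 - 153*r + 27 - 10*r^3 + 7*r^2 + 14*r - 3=-7*a^3 + a^2*(-20*r - 22) + a*(73*r^2 - 141*r + 5) - 10*r^3 + 97*r^2 - 139*r + 24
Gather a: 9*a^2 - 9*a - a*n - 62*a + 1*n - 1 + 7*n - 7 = 9*a^2 + a*(-n - 71) + 8*n - 8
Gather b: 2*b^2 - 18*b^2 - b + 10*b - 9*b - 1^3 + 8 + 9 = 16 - 16*b^2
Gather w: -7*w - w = -8*w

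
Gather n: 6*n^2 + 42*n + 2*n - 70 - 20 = 6*n^2 + 44*n - 90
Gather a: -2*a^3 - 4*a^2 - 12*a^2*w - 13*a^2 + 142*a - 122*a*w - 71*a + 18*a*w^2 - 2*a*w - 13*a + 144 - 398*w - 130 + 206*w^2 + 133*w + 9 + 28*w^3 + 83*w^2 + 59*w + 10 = -2*a^3 + a^2*(-12*w - 17) + a*(18*w^2 - 124*w + 58) + 28*w^3 + 289*w^2 - 206*w + 33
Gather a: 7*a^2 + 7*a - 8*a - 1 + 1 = 7*a^2 - a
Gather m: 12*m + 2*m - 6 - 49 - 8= 14*m - 63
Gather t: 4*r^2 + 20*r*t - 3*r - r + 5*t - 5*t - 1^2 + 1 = 4*r^2 + 20*r*t - 4*r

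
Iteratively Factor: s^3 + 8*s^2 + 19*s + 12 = (s + 1)*(s^2 + 7*s + 12) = (s + 1)*(s + 4)*(s + 3)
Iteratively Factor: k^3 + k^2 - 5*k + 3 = (k - 1)*(k^2 + 2*k - 3) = (k - 1)^2*(k + 3)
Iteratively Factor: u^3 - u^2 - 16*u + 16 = (u + 4)*(u^2 - 5*u + 4) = (u - 4)*(u + 4)*(u - 1)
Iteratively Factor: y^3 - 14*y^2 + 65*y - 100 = (y - 5)*(y^2 - 9*y + 20) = (y - 5)^2*(y - 4)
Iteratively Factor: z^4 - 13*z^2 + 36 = (z - 3)*(z^3 + 3*z^2 - 4*z - 12) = (z - 3)*(z - 2)*(z^2 + 5*z + 6) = (z - 3)*(z - 2)*(z + 2)*(z + 3)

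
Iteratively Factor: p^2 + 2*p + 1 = (p + 1)*(p + 1)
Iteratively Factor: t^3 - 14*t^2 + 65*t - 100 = (t - 5)*(t^2 - 9*t + 20) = (t - 5)*(t - 4)*(t - 5)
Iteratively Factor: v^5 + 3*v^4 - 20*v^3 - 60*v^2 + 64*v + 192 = (v + 3)*(v^4 - 20*v^2 + 64) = (v - 4)*(v + 3)*(v^3 + 4*v^2 - 4*v - 16) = (v - 4)*(v + 3)*(v + 4)*(v^2 - 4) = (v - 4)*(v - 2)*(v + 3)*(v + 4)*(v + 2)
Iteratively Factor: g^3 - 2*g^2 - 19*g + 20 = (g - 5)*(g^2 + 3*g - 4) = (g - 5)*(g - 1)*(g + 4)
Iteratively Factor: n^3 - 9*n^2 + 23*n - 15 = (n - 5)*(n^2 - 4*n + 3) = (n - 5)*(n - 1)*(n - 3)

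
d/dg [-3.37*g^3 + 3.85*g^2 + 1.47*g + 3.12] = -10.11*g^2 + 7.7*g + 1.47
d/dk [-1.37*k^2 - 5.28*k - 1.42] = -2.74*k - 5.28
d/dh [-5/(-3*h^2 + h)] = 5*(1 - 6*h)/(h^2*(3*h - 1)^2)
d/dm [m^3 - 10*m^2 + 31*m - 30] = 3*m^2 - 20*m + 31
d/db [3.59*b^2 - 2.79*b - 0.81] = 7.18*b - 2.79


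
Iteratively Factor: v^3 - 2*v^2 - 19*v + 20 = (v + 4)*(v^2 - 6*v + 5) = (v - 1)*(v + 4)*(v - 5)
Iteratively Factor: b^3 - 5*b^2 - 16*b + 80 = (b - 5)*(b^2 - 16) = (b - 5)*(b + 4)*(b - 4)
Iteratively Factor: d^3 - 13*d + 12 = (d + 4)*(d^2 - 4*d + 3) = (d - 3)*(d + 4)*(d - 1)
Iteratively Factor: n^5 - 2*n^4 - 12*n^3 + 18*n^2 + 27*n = (n - 3)*(n^4 + n^3 - 9*n^2 - 9*n) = (n - 3)*(n + 1)*(n^3 - 9*n) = n*(n - 3)*(n + 1)*(n^2 - 9) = n*(n - 3)^2*(n + 1)*(n + 3)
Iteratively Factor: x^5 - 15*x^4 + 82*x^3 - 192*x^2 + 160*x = (x - 5)*(x^4 - 10*x^3 + 32*x^2 - 32*x) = (x - 5)*(x - 2)*(x^3 - 8*x^2 + 16*x) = (x - 5)*(x - 4)*(x - 2)*(x^2 - 4*x) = x*(x - 5)*(x - 4)*(x - 2)*(x - 4)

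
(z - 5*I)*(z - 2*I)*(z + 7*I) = z^3 + 39*z - 70*I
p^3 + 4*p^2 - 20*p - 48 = (p - 4)*(p + 2)*(p + 6)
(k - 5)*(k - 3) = k^2 - 8*k + 15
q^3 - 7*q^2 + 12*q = q*(q - 4)*(q - 3)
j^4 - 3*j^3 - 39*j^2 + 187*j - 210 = (j - 5)*(j - 3)*(j - 2)*(j + 7)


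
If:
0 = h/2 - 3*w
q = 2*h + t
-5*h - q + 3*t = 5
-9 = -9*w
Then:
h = 6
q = 71/2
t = 47/2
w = 1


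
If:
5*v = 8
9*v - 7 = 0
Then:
No Solution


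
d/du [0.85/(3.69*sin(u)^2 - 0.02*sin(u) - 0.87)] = (0.017 - 6.273*sin(u))*cos(u)/(-3.69*sin(u)^2 + 0.02*sin(u) + 0.87)^2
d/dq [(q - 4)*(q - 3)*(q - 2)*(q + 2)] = 4*q^3 - 21*q^2 + 16*q + 28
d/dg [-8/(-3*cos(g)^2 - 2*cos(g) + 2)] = 16*(3*cos(g) + 1)*sin(g)/(3*cos(g)^2 + 2*cos(g) - 2)^2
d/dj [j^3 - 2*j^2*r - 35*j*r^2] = 3*j^2 - 4*j*r - 35*r^2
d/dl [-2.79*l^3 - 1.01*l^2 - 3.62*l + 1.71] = -8.37*l^2 - 2.02*l - 3.62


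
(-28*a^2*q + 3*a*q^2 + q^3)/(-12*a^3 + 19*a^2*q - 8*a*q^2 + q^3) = q*(7*a + q)/(3*a^2 - 4*a*q + q^2)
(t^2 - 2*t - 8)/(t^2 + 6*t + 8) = (t - 4)/(t + 4)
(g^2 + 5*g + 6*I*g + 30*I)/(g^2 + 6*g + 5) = (g + 6*I)/(g + 1)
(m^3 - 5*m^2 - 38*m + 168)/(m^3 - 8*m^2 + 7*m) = (m^2 + 2*m - 24)/(m*(m - 1))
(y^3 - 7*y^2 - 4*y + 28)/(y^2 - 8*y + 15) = (y^3 - 7*y^2 - 4*y + 28)/(y^2 - 8*y + 15)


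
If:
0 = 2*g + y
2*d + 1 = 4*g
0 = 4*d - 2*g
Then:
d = 1/6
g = 1/3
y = -2/3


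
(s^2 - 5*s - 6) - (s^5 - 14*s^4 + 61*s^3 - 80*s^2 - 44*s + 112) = -s^5 + 14*s^4 - 61*s^3 + 81*s^2 + 39*s - 118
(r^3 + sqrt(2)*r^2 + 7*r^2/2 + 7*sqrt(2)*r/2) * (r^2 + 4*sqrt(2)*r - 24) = r^5 + 7*r^4/2 + 5*sqrt(2)*r^4 - 16*r^3 + 35*sqrt(2)*r^3/2 - 56*r^2 - 24*sqrt(2)*r^2 - 84*sqrt(2)*r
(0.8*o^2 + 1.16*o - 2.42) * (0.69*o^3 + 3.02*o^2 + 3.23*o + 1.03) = 0.552*o^5 + 3.2164*o^4 + 4.4174*o^3 - 2.7376*o^2 - 6.6218*o - 2.4926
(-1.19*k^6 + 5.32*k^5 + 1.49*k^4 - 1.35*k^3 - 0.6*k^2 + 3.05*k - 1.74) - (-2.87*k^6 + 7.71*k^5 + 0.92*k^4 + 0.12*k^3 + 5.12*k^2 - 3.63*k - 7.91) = 1.68*k^6 - 2.39*k^5 + 0.57*k^4 - 1.47*k^3 - 5.72*k^2 + 6.68*k + 6.17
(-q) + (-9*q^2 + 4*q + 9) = -9*q^2 + 3*q + 9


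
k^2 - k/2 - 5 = (k - 5/2)*(k + 2)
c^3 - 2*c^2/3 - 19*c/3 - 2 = (c - 3)*(c + 1/3)*(c + 2)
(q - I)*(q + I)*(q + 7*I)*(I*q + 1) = I*q^4 - 6*q^3 + 8*I*q^2 - 6*q + 7*I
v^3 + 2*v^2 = v^2*(v + 2)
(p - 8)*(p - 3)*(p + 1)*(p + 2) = p^4 - 8*p^3 - 7*p^2 + 50*p + 48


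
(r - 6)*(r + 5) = r^2 - r - 30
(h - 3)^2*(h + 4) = h^3 - 2*h^2 - 15*h + 36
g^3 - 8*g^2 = g^2*(g - 8)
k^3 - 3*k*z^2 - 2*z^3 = (k - 2*z)*(k + z)^2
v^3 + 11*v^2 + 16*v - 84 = (v - 2)*(v + 6)*(v + 7)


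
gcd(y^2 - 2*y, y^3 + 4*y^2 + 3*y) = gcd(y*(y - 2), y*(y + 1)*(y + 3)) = y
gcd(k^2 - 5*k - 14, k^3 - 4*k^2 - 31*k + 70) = k - 7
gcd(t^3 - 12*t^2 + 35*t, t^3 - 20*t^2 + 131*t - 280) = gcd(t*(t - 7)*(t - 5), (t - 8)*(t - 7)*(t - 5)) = t^2 - 12*t + 35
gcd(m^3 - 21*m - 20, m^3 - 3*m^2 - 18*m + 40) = m^2 - m - 20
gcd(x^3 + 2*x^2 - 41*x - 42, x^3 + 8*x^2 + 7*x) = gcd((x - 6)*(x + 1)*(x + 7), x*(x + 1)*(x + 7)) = x^2 + 8*x + 7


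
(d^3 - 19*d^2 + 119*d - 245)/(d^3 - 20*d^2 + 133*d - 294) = (d - 5)/(d - 6)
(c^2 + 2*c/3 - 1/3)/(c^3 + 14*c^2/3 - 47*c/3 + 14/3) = (c + 1)/(c^2 + 5*c - 14)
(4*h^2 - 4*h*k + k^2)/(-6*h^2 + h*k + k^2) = (-2*h + k)/(3*h + k)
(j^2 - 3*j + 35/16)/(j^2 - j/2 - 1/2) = (-16*j^2 + 48*j - 35)/(8*(-2*j^2 + j + 1))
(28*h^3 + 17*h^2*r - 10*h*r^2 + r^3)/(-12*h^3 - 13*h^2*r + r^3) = (-7*h + r)/(3*h + r)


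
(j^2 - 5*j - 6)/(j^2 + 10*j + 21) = (j^2 - 5*j - 6)/(j^2 + 10*j + 21)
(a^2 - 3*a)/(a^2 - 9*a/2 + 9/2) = 2*a/(2*a - 3)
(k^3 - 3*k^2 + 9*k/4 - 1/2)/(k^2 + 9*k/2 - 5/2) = (k^2 - 5*k/2 + 1)/(k + 5)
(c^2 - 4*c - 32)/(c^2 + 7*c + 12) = (c - 8)/(c + 3)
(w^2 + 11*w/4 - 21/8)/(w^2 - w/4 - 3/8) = (2*w + 7)/(2*w + 1)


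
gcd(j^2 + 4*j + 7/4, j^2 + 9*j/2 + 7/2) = j + 7/2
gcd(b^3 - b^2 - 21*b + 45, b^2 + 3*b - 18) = b - 3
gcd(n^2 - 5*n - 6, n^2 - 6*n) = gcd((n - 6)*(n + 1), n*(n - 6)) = n - 6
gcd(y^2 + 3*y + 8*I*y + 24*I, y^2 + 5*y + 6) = y + 3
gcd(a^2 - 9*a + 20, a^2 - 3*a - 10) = a - 5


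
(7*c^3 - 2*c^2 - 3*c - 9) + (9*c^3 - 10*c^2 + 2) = 16*c^3 - 12*c^2 - 3*c - 7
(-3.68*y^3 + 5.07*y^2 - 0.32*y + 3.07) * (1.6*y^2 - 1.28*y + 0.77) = -5.888*y^5 + 12.8224*y^4 - 9.8352*y^3 + 9.2255*y^2 - 4.176*y + 2.3639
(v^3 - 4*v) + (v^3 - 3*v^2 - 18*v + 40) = 2*v^3 - 3*v^2 - 22*v + 40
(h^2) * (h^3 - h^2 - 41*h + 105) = h^5 - h^4 - 41*h^3 + 105*h^2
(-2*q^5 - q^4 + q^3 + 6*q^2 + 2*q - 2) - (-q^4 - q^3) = -2*q^5 + 2*q^3 + 6*q^2 + 2*q - 2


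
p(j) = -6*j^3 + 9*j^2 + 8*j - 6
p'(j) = -18*j^2 + 18*j + 8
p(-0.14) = -6.93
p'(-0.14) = 5.13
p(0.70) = 1.95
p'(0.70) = 11.78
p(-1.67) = 33.68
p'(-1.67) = -72.26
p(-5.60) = 1285.14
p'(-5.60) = -657.28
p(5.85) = -852.41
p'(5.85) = -502.70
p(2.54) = -25.94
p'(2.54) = -62.41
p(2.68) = -35.41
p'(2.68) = -73.04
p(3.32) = -99.80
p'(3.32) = -130.64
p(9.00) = -3579.00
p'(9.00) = -1288.00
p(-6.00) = 1566.00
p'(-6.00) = -748.00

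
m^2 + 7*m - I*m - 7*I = (m + 7)*(m - I)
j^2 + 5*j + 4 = (j + 1)*(j + 4)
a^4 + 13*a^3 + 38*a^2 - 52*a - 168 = (a - 2)*(a + 2)*(a + 6)*(a + 7)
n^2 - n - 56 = (n - 8)*(n + 7)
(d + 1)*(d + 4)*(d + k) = d^3 + d^2*k + 5*d^2 + 5*d*k + 4*d + 4*k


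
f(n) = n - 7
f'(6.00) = 1.00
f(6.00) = -1.00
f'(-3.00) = 1.00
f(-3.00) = -10.00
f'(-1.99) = 1.00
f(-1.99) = -8.99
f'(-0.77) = 1.00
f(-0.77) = -7.77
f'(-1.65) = 1.00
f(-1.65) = -8.65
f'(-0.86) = 1.00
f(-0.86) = -7.86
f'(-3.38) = 1.00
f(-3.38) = -10.38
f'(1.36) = 1.00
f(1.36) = -5.64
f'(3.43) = 1.00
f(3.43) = -3.57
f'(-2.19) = 1.00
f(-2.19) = -9.19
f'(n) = 1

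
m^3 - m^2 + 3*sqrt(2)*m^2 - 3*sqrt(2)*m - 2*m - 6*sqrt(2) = (m - 2)*(m + 1)*(m + 3*sqrt(2))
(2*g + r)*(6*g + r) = 12*g^2 + 8*g*r + r^2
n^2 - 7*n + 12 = (n - 4)*(n - 3)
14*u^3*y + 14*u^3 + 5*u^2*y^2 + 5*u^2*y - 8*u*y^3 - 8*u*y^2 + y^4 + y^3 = (-7*u + y)*(-2*u + y)*(u + y)*(y + 1)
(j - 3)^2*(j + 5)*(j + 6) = j^4 + 5*j^3 - 27*j^2 - 81*j + 270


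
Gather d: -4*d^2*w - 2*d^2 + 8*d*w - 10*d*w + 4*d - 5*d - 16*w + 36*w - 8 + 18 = d^2*(-4*w - 2) + d*(-2*w - 1) + 20*w + 10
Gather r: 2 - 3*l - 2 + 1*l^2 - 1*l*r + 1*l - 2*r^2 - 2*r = l^2 - 2*l - 2*r^2 + r*(-l - 2)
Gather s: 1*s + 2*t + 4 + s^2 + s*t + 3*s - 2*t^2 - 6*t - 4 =s^2 + s*(t + 4) - 2*t^2 - 4*t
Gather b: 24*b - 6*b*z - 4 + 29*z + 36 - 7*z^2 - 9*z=b*(24 - 6*z) - 7*z^2 + 20*z + 32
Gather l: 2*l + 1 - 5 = 2*l - 4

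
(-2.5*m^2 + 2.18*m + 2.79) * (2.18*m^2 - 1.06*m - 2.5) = -5.45*m^4 + 7.4024*m^3 + 10.0214*m^2 - 8.4074*m - 6.975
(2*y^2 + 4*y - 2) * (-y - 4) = -2*y^3 - 12*y^2 - 14*y + 8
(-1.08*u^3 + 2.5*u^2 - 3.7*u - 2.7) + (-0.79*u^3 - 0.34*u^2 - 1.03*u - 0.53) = -1.87*u^3 + 2.16*u^2 - 4.73*u - 3.23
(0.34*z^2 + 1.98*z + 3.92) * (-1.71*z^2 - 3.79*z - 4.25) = -0.5814*z^4 - 4.6744*z^3 - 15.6524*z^2 - 23.2718*z - 16.66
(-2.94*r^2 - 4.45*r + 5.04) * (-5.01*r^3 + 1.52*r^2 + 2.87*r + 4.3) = 14.7294*r^5 + 17.8257*r^4 - 40.4522*r^3 - 17.7527*r^2 - 4.6702*r + 21.672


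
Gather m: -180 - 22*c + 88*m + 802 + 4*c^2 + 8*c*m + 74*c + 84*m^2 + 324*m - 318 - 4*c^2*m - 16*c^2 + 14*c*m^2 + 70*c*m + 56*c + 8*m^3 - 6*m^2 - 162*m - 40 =-12*c^2 + 108*c + 8*m^3 + m^2*(14*c + 78) + m*(-4*c^2 + 78*c + 250) + 264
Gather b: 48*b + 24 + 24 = 48*b + 48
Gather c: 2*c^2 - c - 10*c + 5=2*c^2 - 11*c + 5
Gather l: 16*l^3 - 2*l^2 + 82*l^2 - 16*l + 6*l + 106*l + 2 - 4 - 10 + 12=16*l^3 + 80*l^2 + 96*l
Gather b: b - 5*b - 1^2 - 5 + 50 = 44 - 4*b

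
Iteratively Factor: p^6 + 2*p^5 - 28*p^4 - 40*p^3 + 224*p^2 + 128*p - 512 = (p - 4)*(p^5 + 6*p^4 - 4*p^3 - 56*p^2 + 128) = (p - 4)*(p - 2)*(p^4 + 8*p^3 + 12*p^2 - 32*p - 64) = (p - 4)*(p - 2)*(p + 4)*(p^3 + 4*p^2 - 4*p - 16) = (p - 4)*(p - 2)*(p + 4)^2*(p^2 - 4) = (p - 4)*(p - 2)^2*(p + 4)^2*(p + 2)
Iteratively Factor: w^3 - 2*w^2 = (w - 2)*(w^2) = w*(w - 2)*(w)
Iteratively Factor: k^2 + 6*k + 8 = (k + 2)*(k + 4)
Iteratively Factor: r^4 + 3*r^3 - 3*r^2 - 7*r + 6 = (r - 1)*(r^3 + 4*r^2 + r - 6) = (r - 1)*(r + 3)*(r^2 + r - 2) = (r - 1)*(r + 2)*(r + 3)*(r - 1)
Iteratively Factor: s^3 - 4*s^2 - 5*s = (s - 5)*(s^2 + s) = s*(s - 5)*(s + 1)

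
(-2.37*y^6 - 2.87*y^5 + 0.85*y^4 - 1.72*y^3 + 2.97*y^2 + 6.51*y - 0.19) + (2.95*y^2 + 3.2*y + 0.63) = -2.37*y^6 - 2.87*y^5 + 0.85*y^4 - 1.72*y^3 + 5.92*y^2 + 9.71*y + 0.44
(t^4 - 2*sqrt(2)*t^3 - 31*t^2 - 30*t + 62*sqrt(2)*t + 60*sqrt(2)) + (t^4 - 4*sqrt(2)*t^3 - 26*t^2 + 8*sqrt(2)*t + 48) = 2*t^4 - 6*sqrt(2)*t^3 - 57*t^2 - 30*t + 70*sqrt(2)*t + 48 + 60*sqrt(2)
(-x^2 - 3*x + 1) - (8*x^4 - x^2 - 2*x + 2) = -8*x^4 - x - 1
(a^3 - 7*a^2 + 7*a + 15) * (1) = a^3 - 7*a^2 + 7*a + 15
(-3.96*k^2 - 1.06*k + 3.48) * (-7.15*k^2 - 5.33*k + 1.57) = 28.314*k^4 + 28.6858*k^3 - 25.4494*k^2 - 20.2126*k + 5.4636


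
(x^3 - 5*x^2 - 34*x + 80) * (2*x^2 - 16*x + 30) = 2*x^5 - 26*x^4 + 42*x^3 + 554*x^2 - 2300*x + 2400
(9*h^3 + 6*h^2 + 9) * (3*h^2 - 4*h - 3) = 27*h^5 - 18*h^4 - 51*h^3 + 9*h^2 - 36*h - 27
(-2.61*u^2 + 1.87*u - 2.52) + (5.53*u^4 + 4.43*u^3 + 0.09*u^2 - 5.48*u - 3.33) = 5.53*u^4 + 4.43*u^3 - 2.52*u^2 - 3.61*u - 5.85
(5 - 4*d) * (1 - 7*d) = 28*d^2 - 39*d + 5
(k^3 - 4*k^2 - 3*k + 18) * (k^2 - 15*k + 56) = k^5 - 19*k^4 + 113*k^3 - 161*k^2 - 438*k + 1008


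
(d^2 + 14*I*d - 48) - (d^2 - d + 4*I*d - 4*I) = d + 10*I*d - 48 + 4*I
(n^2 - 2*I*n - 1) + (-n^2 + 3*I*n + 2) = I*n + 1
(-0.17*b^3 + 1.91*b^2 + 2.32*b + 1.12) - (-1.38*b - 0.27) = -0.17*b^3 + 1.91*b^2 + 3.7*b + 1.39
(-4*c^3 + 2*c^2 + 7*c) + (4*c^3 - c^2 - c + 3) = c^2 + 6*c + 3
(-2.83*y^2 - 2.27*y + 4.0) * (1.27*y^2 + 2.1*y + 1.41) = -3.5941*y^4 - 8.8259*y^3 - 3.6773*y^2 + 5.1993*y + 5.64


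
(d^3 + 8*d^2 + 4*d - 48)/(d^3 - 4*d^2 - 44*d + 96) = (d + 4)/(d - 8)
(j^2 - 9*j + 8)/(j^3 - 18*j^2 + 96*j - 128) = (j - 1)/(j^2 - 10*j + 16)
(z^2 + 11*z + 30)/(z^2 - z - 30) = (z + 6)/(z - 6)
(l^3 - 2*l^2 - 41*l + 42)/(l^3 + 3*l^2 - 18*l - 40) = (l^3 - 2*l^2 - 41*l + 42)/(l^3 + 3*l^2 - 18*l - 40)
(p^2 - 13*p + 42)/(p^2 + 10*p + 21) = (p^2 - 13*p + 42)/(p^2 + 10*p + 21)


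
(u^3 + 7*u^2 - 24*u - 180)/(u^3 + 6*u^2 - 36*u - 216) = (u - 5)/(u - 6)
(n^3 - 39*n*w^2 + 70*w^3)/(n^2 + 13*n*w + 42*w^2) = (n^2 - 7*n*w + 10*w^2)/(n + 6*w)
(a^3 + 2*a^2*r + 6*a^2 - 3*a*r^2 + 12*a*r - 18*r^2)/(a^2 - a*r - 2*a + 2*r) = (a^2 + 3*a*r + 6*a + 18*r)/(a - 2)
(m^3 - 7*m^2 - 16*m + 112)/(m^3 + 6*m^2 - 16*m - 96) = (m - 7)/(m + 6)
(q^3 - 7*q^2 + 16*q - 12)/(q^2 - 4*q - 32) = (-q^3 + 7*q^2 - 16*q + 12)/(-q^2 + 4*q + 32)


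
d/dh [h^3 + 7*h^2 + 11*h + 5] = 3*h^2 + 14*h + 11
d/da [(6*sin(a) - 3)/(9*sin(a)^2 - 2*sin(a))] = 6*(-9*cos(a) + 9/tan(a) - cos(a)/sin(a)^2)/(9*sin(a) - 2)^2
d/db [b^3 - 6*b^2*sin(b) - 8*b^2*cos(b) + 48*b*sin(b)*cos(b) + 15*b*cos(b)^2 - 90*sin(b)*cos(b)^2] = 8*b^2*sin(b) - 6*b^2*cos(b) + 3*b^2 - 12*b*sin(b) - 15*b*sin(2*b) - 16*b*cos(b) + 48*b*cos(2*b) + 24*sin(2*b) - 45*cos(b)/2 + 15*cos(2*b)/2 - 135*cos(3*b)/2 + 15/2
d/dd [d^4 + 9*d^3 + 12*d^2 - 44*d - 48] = 4*d^3 + 27*d^2 + 24*d - 44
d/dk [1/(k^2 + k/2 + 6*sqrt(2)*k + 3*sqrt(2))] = 2*(-4*k - 12*sqrt(2) - 1)/(2*k^2 + k + 12*sqrt(2)*k + 6*sqrt(2))^2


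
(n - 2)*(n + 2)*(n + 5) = n^3 + 5*n^2 - 4*n - 20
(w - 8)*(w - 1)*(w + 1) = w^3 - 8*w^2 - w + 8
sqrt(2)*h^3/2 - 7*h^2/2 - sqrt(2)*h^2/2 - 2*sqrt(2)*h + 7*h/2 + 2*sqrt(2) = (h - 1)*(h - 4*sqrt(2))*(sqrt(2)*h/2 + 1/2)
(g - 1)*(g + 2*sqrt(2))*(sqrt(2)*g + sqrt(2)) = sqrt(2)*g^3 + 4*g^2 - sqrt(2)*g - 4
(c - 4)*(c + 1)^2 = c^3 - 2*c^2 - 7*c - 4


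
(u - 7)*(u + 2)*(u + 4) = u^3 - u^2 - 34*u - 56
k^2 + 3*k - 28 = (k - 4)*(k + 7)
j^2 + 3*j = j*(j + 3)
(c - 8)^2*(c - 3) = c^3 - 19*c^2 + 112*c - 192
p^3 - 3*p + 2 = (p - 1)^2*(p + 2)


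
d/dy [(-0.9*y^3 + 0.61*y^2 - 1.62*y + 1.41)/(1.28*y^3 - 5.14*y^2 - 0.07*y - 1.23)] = (-4.44089209850063e-16*y^5 + 3.8452*y^4 + 4.2732*y^3 - 10.4629*y^2 + 12.9942*y + 2.0913)/(1.6384*y^6 - 13.1584*y^5 + 26.2404*y^4 - 2.4292*y^3 + 12.6493*y^2 + 0.1722*y + 1.5129)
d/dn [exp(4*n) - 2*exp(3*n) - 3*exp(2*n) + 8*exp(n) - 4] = (4*exp(3*n) - 6*exp(2*n) - 6*exp(n) + 8)*exp(n)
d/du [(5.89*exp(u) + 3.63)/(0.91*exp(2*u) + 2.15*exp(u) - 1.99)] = (-(1.82*exp(u) + 2.15)*(5.89*exp(u) + 3.63) + 5.3599*exp(2*u) + 12.6635*exp(u) - 11.7211)*exp(u)/(0.91*exp(2*u) + 2.15*exp(u) - 1.99)^2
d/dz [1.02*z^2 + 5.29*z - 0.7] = 2.04*z + 5.29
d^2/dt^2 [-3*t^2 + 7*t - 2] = -6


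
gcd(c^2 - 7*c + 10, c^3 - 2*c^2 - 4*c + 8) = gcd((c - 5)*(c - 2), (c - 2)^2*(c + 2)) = c - 2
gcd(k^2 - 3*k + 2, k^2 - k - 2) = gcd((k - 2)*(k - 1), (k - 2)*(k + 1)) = k - 2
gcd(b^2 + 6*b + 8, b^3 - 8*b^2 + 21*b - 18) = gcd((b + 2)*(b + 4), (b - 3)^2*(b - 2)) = 1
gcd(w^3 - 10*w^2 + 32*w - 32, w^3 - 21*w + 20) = w - 4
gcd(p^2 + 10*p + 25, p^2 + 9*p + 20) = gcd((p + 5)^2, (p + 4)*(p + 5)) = p + 5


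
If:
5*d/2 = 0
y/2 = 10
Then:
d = 0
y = 20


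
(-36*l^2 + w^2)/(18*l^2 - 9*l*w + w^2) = (6*l + w)/(-3*l + w)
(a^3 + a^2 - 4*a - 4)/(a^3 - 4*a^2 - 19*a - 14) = (a - 2)/(a - 7)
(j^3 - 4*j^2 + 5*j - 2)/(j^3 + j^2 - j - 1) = (j^2 - 3*j + 2)/(j^2 + 2*j + 1)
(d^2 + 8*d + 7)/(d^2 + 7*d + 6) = (d + 7)/(d + 6)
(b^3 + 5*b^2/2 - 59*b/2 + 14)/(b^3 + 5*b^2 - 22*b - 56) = (b - 1/2)/(b + 2)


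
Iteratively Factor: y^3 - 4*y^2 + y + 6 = (y - 3)*(y^2 - y - 2) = (y - 3)*(y - 2)*(y + 1)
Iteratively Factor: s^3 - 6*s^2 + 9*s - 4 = (s - 1)*(s^2 - 5*s + 4) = (s - 1)^2*(s - 4)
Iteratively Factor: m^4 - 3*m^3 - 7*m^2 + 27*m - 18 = (m - 1)*(m^3 - 2*m^2 - 9*m + 18) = (m - 3)*(m - 1)*(m^2 + m - 6) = (m - 3)*(m - 1)*(m + 3)*(m - 2)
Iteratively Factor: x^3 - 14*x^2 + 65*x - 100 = (x - 5)*(x^2 - 9*x + 20) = (x - 5)*(x - 4)*(x - 5)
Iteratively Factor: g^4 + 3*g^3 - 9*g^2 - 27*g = (g + 3)*(g^3 - 9*g) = g*(g + 3)*(g^2 - 9) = g*(g - 3)*(g + 3)*(g + 3)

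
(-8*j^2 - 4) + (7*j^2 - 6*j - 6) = -j^2 - 6*j - 10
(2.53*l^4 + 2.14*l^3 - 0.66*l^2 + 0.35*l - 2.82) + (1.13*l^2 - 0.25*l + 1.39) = 2.53*l^4 + 2.14*l^3 + 0.47*l^2 + 0.1*l - 1.43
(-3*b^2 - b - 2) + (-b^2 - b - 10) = -4*b^2 - 2*b - 12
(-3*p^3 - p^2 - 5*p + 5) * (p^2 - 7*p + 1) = -3*p^5 + 20*p^4 - p^3 + 39*p^2 - 40*p + 5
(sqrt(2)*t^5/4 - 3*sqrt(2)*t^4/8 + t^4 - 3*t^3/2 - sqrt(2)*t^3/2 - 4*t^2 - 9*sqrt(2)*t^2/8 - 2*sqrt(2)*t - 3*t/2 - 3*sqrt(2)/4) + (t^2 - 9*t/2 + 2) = sqrt(2)*t^5/4 - 3*sqrt(2)*t^4/8 + t^4 - 3*t^3/2 - sqrt(2)*t^3/2 - 3*t^2 - 9*sqrt(2)*t^2/8 - 6*t - 2*sqrt(2)*t - 3*sqrt(2)/4 + 2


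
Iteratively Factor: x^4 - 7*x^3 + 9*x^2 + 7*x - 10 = (x - 1)*(x^3 - 6*x^2 + 3*x + 10) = (x - 1)*(x + 1)*(x^2 - 7*x + 10) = (x - 2)*(x - 1)*(x + 1)*(x - 5)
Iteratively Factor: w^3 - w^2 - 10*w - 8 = (w + 2)*(w^2 - 3*w - 4) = (w + 1)*(w + 2)*(w - 4)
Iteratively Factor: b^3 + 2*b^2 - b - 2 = (b + 1)*(b^2 + b - 2) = (b - 1)*(b + 1)*(b + 2)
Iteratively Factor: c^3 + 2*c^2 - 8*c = (c - 2)*(c^2 + 4*c) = c*(c - 2)*(c + 4)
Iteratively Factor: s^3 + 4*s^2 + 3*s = (s + 3)*(s^2 + s) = (s + 1)*(s + 3)*(s)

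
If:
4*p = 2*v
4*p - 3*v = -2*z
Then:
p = z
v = 2*z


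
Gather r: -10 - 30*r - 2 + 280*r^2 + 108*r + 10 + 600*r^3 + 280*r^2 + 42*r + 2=600*r^3 + 560*r^2 + 120*r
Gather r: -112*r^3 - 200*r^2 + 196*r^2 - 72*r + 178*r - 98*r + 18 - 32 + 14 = -112*r^3 - 4*r^2 + 8*r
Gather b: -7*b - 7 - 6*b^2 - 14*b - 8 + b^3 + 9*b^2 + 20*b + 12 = b^3 + 3*b^2 - b - 3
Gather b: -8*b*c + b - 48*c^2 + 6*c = b*(1 - 8*c) - 48*c^2 + 6*c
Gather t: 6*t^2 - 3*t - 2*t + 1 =6*t^2 - 5*t + 1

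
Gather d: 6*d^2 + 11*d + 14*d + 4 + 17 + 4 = 6*d^2 + 25*d + 25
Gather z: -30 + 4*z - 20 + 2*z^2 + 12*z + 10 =2*z^2 + 16*z - 40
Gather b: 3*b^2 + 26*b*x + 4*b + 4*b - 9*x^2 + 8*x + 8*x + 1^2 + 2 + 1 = 3*b^2 + b*(26*x + 8) - 9*x^2 + 16*x + 4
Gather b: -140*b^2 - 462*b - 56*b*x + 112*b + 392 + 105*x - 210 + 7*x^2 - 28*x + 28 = -140*b^2 + b*(-56*x - 350) + 7*x^2 + 77*x + 210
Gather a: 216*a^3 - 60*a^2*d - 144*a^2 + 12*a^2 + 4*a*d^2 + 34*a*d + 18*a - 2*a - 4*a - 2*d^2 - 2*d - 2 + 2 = 216*a^3 + a^2*(-60*d - 132) + a*(4*d^2 + 34*d + 12) - 2*d^2 - 2*d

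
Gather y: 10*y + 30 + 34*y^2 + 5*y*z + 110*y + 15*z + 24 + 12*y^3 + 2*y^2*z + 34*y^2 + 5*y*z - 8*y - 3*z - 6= 12*y^3 + y^2*(2*z + 68) + y*(10*z + 112) + 12*z + 48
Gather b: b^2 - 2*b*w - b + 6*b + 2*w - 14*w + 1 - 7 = b^2 + b*(5 - 2*w) - 12*w - 6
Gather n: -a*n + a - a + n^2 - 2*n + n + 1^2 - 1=n^2 + n*(-a - 1)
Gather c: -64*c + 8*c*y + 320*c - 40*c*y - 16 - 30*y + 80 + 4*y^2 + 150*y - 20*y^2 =c*(256 - 32*y) - 16*y^2 + 120*y + 64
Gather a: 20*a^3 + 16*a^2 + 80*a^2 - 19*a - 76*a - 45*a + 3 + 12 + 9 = 20*a^3 + 96*a^2 - 140*a + 24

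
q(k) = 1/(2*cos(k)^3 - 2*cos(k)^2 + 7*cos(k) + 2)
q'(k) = (6*sin(k)*cos(k)^2 - 4*sin(k)*cos(k) + 7*sin(k))/(2*cos(k)^3 - 2*cos(k)^2 + 7*cos(k) + 2)^2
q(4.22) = -0.51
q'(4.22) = -2.33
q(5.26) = 0.19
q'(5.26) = -0.19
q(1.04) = 0.19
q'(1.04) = 0.20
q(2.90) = -0.12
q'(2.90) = 0.05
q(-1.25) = 0.25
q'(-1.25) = -0.36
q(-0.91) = 0.17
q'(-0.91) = -0.15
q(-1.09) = 0.20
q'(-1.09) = -0.23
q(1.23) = 0.24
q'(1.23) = 0.34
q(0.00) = 0.11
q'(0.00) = 0.00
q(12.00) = 0.13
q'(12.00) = -0.07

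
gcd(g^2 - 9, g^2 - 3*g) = g - 3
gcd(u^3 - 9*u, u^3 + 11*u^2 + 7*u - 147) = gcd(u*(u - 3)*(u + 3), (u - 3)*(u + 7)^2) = u - 3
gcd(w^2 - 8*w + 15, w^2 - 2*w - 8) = 1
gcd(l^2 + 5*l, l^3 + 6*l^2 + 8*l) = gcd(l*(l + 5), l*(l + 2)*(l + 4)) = l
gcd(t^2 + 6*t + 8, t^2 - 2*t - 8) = t + 2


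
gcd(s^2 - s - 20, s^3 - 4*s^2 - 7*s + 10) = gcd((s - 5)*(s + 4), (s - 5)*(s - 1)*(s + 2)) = s - 5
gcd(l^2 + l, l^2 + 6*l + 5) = l + 1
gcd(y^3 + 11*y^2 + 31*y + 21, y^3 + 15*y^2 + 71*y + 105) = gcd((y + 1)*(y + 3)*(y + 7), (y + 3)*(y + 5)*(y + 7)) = y^2 + 10*y + 21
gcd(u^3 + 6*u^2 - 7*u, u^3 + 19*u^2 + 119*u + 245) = u + 7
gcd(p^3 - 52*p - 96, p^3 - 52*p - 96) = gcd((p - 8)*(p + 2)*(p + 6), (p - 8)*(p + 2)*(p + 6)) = p^3 - 52*p - 96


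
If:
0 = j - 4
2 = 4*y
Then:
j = 4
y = 1/2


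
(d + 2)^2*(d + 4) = d^3 + 8*d^2 + 20*d + 16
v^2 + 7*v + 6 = (v + 1)*(v + 6)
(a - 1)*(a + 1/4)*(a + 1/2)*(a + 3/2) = a^4 + 5*a^3/4 - a^2 - 17*a/16 - 3/16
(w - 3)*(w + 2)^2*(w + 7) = w^4 + 8*w^3 - w^2 - 68*w - 84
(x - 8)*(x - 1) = x^2 - 9*x + 8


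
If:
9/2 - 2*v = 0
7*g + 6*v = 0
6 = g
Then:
No Solution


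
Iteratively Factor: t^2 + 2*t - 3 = (t + 3)*(t - 1)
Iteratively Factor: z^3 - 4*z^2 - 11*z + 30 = (z - 5)*(z^2 + z - 6) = (z - 5)*(z - 2)*(z + 3)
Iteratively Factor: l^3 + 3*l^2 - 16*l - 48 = (l - 4)*(l^2 + 7*l + 12) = (l - 4)*(l + 3)*(l + 4)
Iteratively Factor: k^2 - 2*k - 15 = (k + 3)*(k - 5)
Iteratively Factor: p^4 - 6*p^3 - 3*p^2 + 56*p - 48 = (p - 4)*(p^3 - 2*p^2 - 11*p + 12) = (p - 4)*(p - 1)*(p^2 - p - 12) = (p - 4)*(p - 1)*(p + 3)*(p - 4)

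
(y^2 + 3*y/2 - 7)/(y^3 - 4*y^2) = (y^2 + 3*y/2 - 7)/(y^2*(y - 4))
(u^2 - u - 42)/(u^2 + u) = (u^2 - u - 42)/(u*(u + 1))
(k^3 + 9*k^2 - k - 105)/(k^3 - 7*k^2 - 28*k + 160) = (k^2 + 4*k - 21)/(k^2 - 12*k + 32)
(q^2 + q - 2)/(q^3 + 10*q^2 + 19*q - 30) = (q + 2)/(q^2 + 11*q + 30)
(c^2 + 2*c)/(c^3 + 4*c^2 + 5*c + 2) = c/(c^2 + 2*c + 1)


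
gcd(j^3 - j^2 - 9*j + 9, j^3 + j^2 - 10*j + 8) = j - 1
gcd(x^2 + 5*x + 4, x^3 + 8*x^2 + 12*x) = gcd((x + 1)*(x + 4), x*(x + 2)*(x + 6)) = 1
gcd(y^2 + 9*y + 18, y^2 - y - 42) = y + 6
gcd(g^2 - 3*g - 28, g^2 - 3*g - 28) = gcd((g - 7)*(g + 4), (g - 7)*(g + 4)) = g^2 - 3*g - 28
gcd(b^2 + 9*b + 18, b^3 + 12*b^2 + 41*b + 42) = b + 3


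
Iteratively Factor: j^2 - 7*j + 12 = (j - 4)*(j - 3)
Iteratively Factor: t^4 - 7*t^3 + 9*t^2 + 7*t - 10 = (t - 2)*(t^3 - 5*t^2 - t + 5) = (t - 5)*(t - 2)*(t^2 - 1) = (t - 5)*(t - 2)*(t + 1)*(t - 1)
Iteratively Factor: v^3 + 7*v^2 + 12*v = (v + 3)*(v^2 + 4*v) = (v + 3)*(v + 4)*(v)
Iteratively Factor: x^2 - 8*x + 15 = (x - 5)*(x - 3)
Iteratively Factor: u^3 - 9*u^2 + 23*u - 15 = (u - 1)*(u^2 - 8*u + 15) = (u - 5)*(u - 1)*(u - 3)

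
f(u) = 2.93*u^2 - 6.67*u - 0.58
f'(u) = 5.86*u - 6.67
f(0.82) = -4.08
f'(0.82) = -1.86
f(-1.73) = 19.73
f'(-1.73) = -16.81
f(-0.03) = -0.38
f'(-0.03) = -6.85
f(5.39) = 48.59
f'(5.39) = 24.92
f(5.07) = 40.92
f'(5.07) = 23.04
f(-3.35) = 54.65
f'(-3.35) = -26.30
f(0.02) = -0.71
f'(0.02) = -6.55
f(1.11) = -4.37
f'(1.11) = -0.17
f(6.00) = 64.88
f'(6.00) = 28.49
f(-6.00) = 144.92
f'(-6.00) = -41.83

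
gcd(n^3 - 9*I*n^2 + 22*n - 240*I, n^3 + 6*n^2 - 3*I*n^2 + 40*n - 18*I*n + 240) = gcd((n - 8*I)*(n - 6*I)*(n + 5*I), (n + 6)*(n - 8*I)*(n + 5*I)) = n^2 - 3*I*n + 40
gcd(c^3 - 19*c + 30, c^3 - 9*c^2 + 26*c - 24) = c^2 - 5*c + 6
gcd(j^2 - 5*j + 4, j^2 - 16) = j - 4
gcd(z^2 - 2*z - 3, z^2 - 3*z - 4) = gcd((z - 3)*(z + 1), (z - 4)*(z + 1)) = z + 1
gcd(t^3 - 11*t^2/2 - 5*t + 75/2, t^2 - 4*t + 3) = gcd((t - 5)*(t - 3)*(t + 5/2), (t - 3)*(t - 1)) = t - 3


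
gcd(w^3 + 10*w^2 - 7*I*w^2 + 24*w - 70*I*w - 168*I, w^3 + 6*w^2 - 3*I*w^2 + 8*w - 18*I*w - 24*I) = w + 4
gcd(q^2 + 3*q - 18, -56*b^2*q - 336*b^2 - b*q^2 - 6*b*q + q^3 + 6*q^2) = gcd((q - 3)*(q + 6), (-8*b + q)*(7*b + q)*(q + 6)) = q + 6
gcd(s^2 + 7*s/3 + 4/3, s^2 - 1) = s + 1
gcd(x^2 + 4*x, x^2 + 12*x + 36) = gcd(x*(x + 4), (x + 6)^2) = 1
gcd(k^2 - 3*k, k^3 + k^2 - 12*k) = k^2 - 3*k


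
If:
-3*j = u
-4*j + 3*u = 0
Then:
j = 0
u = 0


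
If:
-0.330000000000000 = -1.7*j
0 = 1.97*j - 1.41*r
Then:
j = 0.19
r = 0.27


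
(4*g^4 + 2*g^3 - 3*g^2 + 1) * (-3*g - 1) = -12*g^5 - 10*g^4 + 7*g^3 + 3*g^2 - 3*g - 1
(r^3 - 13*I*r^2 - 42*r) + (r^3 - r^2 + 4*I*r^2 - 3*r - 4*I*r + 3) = 2*r^3 - r^2 - 9*I*r^2 - 45*r - 4*I*r + 3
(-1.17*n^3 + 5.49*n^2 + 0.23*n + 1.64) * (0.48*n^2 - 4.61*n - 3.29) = -0.5616*n^5 + 8.0289*n^4 - 21.3492*n^3 - 18.3352*n^2 - 8.3171*n - 5.3956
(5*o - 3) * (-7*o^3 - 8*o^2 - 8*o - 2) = -35*o^4 - 19*o^3 - 16*o^2 + 14*o + 6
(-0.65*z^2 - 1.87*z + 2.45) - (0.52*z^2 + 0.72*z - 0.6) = -1.17*z^2 - 2.59*z + 3.05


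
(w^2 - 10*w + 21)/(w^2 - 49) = (w - 3)/(w + 7)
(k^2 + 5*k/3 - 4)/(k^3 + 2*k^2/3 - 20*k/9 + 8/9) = 3*(3*k^2 + 5*k - 12)/(9*k^3 + 6*k^2 - 20*k + 8)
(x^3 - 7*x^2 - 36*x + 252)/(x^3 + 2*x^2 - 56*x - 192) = (x^2 - 13*x + 42)/(x^2 - 4*x - 32)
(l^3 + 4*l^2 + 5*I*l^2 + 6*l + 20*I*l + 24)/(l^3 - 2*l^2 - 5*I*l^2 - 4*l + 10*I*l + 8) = (l^2 + l*(4 + 6*I) + 24*I)/(l^2 + l*(-2 - 4*I) + 8*I)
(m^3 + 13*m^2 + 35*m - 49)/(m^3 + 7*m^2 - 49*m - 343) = (m - 1)/(m - 7)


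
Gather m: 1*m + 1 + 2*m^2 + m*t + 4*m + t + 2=2*m^2 + m*(t + 5) + t + 3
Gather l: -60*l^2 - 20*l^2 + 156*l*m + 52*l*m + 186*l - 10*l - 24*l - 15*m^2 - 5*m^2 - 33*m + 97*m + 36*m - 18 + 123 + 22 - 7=-80*l^2 + l*(208*m + 152) - 20*m^2 + 100*m + 120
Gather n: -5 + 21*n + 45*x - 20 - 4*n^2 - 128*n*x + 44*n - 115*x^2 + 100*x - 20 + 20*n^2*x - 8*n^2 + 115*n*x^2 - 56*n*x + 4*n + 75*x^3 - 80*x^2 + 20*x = n^2*(20*x - 12) + n*(115*x^2 - 184*x + 69) + 75*x^3 - 195*x^2 + 165*x - 45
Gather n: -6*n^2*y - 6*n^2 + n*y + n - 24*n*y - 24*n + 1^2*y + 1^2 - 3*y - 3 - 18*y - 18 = n^2*(-6*y - 6) + n*(-23*y - 23) - 20*y - 20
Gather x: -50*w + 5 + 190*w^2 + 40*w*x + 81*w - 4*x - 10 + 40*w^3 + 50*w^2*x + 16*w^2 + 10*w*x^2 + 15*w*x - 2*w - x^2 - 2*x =40*w^3 + 206*w^2 + 29*w + x^2*(10*w - 1) + x*(50*w^2 + 55*w - 6) - 5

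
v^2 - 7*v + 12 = (v - 4)*(v - 3)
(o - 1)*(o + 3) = o^2 + 2*o - 3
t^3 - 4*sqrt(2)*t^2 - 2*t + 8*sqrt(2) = (t - 4*sqrt(2))*(t - sqrt(2))*(t + sqrt(2))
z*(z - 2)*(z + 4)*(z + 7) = z^4 + 9*z^3 + 6*z^2 - 56*z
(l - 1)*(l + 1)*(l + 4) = l^3 + 4*l^2 - l - 4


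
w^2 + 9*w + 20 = (w + 4)*(w + 5)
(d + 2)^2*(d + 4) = d^3 + 8*d^2 + 20*d + 16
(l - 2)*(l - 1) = l^2 - 3*l + 2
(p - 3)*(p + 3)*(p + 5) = p^3 + 5*p^2 - 9*p - 45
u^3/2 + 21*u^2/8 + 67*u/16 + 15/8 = (u/2 + 1)*(u + 3/4)*(u + 5/2)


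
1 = 1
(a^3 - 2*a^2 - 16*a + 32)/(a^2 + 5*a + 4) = (a^2 - 6*a + 8)/(a + 1)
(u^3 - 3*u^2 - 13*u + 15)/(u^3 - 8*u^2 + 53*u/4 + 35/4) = 4*(u^2 + 2*u - 3)/(4*u^2 - 12*u - 7)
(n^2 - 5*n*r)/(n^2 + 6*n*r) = (n - 5*r)/(n + 6*r)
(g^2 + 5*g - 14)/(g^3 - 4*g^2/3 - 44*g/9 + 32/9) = 9*(g^2 + 5*g - 14)/(9*g^3 - 12*g^2 - 44*g + 32)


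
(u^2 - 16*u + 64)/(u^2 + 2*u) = (u^2 - 16*u + 64)/(u*(u + 2))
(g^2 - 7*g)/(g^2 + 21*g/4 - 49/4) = 4*g*(g - 7)/(4*g^2 + 21*g - 49)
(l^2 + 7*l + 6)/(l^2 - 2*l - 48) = (l + 1)/(l - 8)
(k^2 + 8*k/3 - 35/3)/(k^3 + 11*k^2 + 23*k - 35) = (k - 7/3)/(k^2 + 6*k - 7)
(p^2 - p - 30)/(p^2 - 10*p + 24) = (p + 5)/(p - 4)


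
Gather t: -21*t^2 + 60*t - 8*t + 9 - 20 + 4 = -21*t^2 + 52*t - 7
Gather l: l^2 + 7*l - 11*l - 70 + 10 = l^2 - 4*l - 60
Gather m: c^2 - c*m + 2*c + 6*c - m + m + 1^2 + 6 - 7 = c^2 - c*m + 8*c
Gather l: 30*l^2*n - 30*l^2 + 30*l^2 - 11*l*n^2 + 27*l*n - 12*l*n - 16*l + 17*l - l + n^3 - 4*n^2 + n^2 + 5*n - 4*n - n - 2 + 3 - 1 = 30*l^2*n + l*(-11*n^2 + 15*n) + n^3 - 3*n^2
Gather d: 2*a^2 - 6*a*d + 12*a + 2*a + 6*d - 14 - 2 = 2*a^2 + 14*a + d*(6 - 6*a) - 16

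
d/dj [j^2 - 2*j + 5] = 2*j - 2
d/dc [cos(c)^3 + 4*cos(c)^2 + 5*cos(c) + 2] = (3*sin(c)^2 - 8*cos(c) - 8)*sin(c)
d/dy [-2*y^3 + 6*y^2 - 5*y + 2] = -6*y^2 + 12*y - 5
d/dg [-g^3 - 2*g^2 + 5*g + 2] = -3*g^2 - 4*g + 5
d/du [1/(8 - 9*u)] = 9/(9*u - 8)^2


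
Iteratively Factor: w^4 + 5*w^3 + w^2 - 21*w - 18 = (w + 3)*(w^3 + 2*w^2 - 5*w - 6) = (w + 1)*(w + 3)*(w^2 + w - 6) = (w - 2)*(w + 1)*(w + 3)*(w + 3)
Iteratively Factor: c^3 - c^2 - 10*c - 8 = (c + 1)*(c^2 - 2*c - 8) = (c - 4)*(c + 1)*(c + 2)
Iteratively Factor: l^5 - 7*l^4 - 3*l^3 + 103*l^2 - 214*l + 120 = (l - 1)*(l^4 - 6*l^3 - 9*l^2 + 94*l - 120) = (l - 5)*(l - 1)*(l^3 - l^2 - 14*l + 24) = (l - 5)*(l - 1)*(l + 4)*(l^2 - 5*l + 6) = (l - 5)*(l - 3)*(l - 1)*(l + 4)*(l - 2)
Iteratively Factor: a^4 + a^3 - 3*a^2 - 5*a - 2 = (a - 2)*(a^3 + 3*a^2 + 3*a + 1) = (a - 2)*(a + 1)*(a^2 + 2*a + 1) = (a - 2)*(a + 1)^2*(a + 1)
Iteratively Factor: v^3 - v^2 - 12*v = (v + 3)*(v^2 - 4*v) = (v - 4)*(v + 3)*(v)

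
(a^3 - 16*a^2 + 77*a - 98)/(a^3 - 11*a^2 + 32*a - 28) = (a - 7)/(a - 2)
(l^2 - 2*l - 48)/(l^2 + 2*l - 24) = (l - 8)/(l - 4)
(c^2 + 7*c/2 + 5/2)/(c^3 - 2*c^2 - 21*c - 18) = (c + 5/2)/(c^2 - 3*c - 18)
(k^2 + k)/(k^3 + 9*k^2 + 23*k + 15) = k/(k^2 + 8*k + 15)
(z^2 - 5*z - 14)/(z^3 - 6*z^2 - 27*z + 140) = (z + 2)/(z^2 + z - 20)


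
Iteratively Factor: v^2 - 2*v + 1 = (v - 1)*(v - 1)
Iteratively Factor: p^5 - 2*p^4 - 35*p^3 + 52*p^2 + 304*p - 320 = (p - 5)*(p^4 + 3*p^3 - 20*p^2 - 48*p + 64) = (p - 5)*(p - 4)*(p^3 + 7*p^2 + 8*p - 16) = (p - 5)*(p - 4)*(p + 4)*(p^2 + 3*p - 4) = (p - 5)*(p - 4)*(p - 1)*(p + 4)*(p + 4)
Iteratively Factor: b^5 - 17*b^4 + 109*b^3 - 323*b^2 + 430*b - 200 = (b - 1)*(b^4 - 16*b^3 + 93*b^2 - 230*b + 200) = (b - 2)*(b - 1)*(b^3 - 14*b^2 + 65*b - 100) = (b - 4)*(b - 2)*(b - 1)*(b^2 - 10*b + 25) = (b - 5)*(b - 4)*(b - 2)*(b - 1)*(b - 5)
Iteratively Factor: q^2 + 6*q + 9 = (q + 3)*(q + 3)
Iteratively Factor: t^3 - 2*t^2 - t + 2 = (t - 1)*(t^2 - t - 2) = (t - 2)*(t - 1)*(t + 1)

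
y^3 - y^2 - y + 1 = (y - 1)^2*(y + 1)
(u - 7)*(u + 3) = u^2 - 4*u - 21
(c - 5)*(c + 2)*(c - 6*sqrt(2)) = c^3 - 6*sqrt(2)*c^2 - 3*c^2 - 10*c + 18*sqrt(2)*c + 60*sqrt(2)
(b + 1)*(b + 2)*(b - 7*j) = b^3 - 7*b^2*j + 3*b^2 - 21*b*j + 2*b - 14*j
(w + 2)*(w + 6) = w^2 + 8*w + 12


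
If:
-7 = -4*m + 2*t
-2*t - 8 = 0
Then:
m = -1/4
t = -4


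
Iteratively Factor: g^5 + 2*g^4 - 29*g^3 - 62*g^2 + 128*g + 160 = (g - 2)*(g^4 + 4*g^3 - 21*g^2 - 104*g - 80) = (g - 2)*(g + 1)*(g^3 + 3*g^2 - 24*g - 80) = (g - 5)*(g - 2)*(g + 1)*(g^2 + 8*g + 16) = (g - 5)*(g - 2)*(g + 1)*(g + 4)*(g + 4)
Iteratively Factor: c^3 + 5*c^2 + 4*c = (c + 1)*(c^2 + 4*c) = (c + 1)*(c + 4)*(c)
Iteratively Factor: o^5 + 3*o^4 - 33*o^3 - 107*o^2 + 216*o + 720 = (o - 5)*(o^4 + 8*o^3 + 7*o^2 - 72*o - 144) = (o - 5)*(o - 3)*(o^3 + 11*o^2 + 40*o + 48) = (o - 5)*(o - 3)*(o + 3)*(o^2 + 8*o + 16) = (o - 5)*(o - 3)*(o + 3)*(o + 4)*(o + 4)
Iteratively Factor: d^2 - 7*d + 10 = (d - 2)*(d - 5)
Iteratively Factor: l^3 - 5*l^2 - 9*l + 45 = (l + 3)*(l^2 - 8*l + 15) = (l - 5)*(l + 3)*(l - 3)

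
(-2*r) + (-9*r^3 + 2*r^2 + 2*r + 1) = -9*r^3 + 2*r^2 + 1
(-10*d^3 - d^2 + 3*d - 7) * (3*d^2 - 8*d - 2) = -30*d^5 + 77*d^4 + 37*d^3 - 43*d^2 + 50*d + 14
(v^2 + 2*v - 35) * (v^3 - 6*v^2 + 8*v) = v^5 - 4*v^4 - 39*v^3 + 226*v^2 - 280*v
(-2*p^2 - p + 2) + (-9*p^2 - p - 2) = -11*p^2 - 2*p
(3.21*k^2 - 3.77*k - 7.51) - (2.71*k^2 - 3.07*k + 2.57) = 0.5*k^2 - 0.7*k - 10.08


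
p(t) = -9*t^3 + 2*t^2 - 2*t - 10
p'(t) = -27*t^2 + 4*t - 2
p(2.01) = -79.03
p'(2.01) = -103.04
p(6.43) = -2332.80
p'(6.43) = -1092.59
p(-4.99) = 1168.04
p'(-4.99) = -694.26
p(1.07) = -20.88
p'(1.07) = -28.63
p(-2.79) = 206.61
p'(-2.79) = -223.33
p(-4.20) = 700.47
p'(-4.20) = -495.08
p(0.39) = -11.01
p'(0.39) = -4.55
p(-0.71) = -4.35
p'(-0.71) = -18.45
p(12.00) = -15298.00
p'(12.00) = -3842.00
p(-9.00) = 6731.00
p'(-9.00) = -2225.00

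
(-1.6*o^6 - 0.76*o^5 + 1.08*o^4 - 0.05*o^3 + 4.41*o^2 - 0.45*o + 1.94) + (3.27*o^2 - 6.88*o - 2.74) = -1.6*o^6 - 0.76*o^5 + 1.08*o^4 - 0.05*o^3 + 7.68*o^2 - 7.33*o - 0.8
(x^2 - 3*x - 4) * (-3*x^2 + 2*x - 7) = -3*x^4 + 11*x^3 - x^2 + 13*x + 28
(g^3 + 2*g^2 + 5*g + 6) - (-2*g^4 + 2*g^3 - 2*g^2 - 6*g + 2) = 2*g^4 - g^3 + 4*g^2 + 11*g + 4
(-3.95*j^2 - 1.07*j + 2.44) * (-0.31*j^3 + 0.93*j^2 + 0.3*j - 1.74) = 1.2245*j^5 - 3.3418*j^4 - 2.9365*j^3 + 8.8212*j^2 + 2.5938*j - 4.2456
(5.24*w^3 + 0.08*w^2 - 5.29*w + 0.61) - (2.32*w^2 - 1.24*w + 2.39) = 5.24*w^3 - 2.24*w^2 - 4.05*w - 1.78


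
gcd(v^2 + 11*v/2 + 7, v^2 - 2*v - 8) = v + 2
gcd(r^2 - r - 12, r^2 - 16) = r - 4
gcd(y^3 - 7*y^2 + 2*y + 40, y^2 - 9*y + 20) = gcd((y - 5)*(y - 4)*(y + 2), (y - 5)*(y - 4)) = y^2 - 9*y + 20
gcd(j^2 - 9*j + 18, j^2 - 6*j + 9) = j - 3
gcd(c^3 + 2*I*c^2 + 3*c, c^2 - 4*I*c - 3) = c - I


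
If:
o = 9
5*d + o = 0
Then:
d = -9/5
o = 9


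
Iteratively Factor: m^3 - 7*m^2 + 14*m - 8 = (m - 1)*(m^2 - 6*m + 8) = (m - 4)*(m - 1)*(m - 2)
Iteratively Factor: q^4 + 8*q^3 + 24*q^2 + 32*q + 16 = (q + 2)*(q^3 + 6*q^2 + 12*q + 8) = (q + 2)^2*(q^2 + 4*q + 4) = (q + 2)^3*(q + 2)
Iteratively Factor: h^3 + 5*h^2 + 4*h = (h + 4)*(h^2 + h) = (h + 1)*(h + 4)*(h)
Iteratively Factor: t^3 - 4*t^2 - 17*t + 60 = (t + 4)*(t^2 - 8*t + 15) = (t - 3)*(t + 4)*(t - 5)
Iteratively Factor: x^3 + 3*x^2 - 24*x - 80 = (x + 4)*(x^2 - x - 20) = (x - 5)*(x + 4)*(x + 4)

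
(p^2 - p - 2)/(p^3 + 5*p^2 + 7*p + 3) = (p - 2)/(p^2 + 4*p + 3)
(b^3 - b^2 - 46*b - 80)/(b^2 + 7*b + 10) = b - 8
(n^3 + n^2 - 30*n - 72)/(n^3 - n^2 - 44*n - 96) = (n - 6)/(n - 8)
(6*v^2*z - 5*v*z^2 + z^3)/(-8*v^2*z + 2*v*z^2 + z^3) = (-3*v + z)/(4*v + z)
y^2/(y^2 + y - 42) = y^2/(y^2 + y - 42)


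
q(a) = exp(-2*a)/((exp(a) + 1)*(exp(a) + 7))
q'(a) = -2*exp(-2*a)/((exp(a) + 1)*(exp(a) + 7)) - exp(-a)/((exp(a) + 1)*(exp(a) + 7)^2) - exp(-a)/((exp(a) + 1)^2*(exp(a) + 7)) = 2*(-2*exp(2*a) - 12*exp(a) - 7)*exp(-2*a)/(exp(4*a) + 16*exp(3*a) + 78*exp(2*a) + 112*exp(a) + 49)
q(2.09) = 0.00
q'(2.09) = -0.00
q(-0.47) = 0.21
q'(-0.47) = -0.51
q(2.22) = 0.00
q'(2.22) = -0.00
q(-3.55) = 167.62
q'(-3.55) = -340.60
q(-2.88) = 42.58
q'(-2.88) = -87.77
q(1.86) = 0.00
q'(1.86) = -0.00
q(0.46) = 0.02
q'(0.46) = -0.05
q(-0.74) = 0.40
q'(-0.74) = -0.95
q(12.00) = 0.00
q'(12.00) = 0.00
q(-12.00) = 3784133732.22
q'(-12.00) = -7568294036.32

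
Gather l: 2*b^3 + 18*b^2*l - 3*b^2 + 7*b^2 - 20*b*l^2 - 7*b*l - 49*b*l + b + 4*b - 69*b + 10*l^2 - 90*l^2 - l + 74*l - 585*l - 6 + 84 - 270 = 2*b^3 + 4*b^2 - 64*b + l^2*(-20*b - 80) + l*(18*b^2 - 56*b - 512) - 192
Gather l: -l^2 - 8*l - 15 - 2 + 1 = -l^2 - 8*l - 16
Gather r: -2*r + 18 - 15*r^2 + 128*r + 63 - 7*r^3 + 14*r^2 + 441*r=-7*r^3 - r^2 + 567*r + 81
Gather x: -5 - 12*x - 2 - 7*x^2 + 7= -7*x^2 - 12*x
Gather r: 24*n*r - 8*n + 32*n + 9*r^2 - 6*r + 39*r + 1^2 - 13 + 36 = 24*n + 9*r^2 + r*(24*n + 33) + 24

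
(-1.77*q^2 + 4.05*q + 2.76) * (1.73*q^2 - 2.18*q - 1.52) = -3.0621*q^4 + 10.8651*q^3 - 1.3638*q^2 - 12.1728*q - 4.1952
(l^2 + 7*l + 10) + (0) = l^2 + 7*l + 10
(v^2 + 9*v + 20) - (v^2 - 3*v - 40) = 12*v + 60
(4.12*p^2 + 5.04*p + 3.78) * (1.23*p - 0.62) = 5.0676*p^3 + 3.6448*p^2 + 1.5246*p - 2.3436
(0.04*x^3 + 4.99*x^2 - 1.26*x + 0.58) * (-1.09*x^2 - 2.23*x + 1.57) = -0.0436*x^5 - 5.5283*x^4 - 9.6915*x^3 + 10.0119*x^2 - 3.2716*x + 0.9106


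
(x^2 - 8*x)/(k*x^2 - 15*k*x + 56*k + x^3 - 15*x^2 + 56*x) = x/(k*x - 7*k + x^2 - 7*x)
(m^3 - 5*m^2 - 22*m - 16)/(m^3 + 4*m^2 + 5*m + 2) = (m - 8)/(m + 1)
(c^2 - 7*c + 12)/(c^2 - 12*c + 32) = (c - 3)/(c - 8)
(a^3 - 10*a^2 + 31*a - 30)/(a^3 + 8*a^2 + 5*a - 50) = (a^2 - 8*a + 15)/(a^2 + 10*a + 25)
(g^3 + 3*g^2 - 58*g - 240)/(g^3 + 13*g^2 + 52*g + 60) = (g - 8)/(g + 2)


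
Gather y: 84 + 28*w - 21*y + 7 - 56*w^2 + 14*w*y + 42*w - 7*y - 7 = -56*w^2 + 70*w + y*(14*w - 28) + 84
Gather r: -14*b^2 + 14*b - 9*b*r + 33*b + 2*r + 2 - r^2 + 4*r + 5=-14*b^2 + 47*b - r^2 + r*(6 - 9*b) + 7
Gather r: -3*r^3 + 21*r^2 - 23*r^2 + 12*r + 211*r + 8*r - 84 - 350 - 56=-3*r^3 - 2*r^2 + 231*r - 490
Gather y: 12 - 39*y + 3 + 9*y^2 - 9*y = 9*y^2 - 48*y + 15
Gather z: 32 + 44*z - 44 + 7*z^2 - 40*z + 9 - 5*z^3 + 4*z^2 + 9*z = -5*z^3 + 11*z^2 + 13*z - 3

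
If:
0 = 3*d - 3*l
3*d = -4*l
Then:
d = 0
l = 0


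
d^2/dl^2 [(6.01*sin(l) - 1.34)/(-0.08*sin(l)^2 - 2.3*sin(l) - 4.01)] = (0.0384639999999999*sin(l)^5 - 1.140144*sin(l)^4 - 12.384656*sin(l)^3 - 60.747886*sin(l)^2 + 122.047629*sin(l) + 124.177916)/(0.08*sin(l)^2 + 2.3*sin(l) + 4.01)^3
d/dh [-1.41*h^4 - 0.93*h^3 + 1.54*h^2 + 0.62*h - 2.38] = -5.64*h^3 - 2.79*h^2 + 3.08*h + 0.62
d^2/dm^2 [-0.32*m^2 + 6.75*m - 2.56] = -0.640000000000000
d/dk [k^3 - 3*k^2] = 3*k*(k - 2)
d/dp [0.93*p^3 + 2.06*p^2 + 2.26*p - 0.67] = 2.79*p^2 + 4.12*p + 2.26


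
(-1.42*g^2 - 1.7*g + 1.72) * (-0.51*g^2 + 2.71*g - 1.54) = 0.7242*g^4 - 2.9812*g^3 - 3.2974*g^2 + 7.2792*g - 2.6488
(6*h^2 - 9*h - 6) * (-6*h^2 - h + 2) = -36*h^4 + 48*h^3 + 57*h^2 - 12*h - 12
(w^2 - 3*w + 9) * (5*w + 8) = 5*w^3 - 7*w^2 + 21*w + 72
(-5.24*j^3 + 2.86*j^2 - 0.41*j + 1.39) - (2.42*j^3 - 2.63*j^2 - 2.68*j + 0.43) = -7.66*j^3 + 5.49*j^2 + 2.27*j + 0.96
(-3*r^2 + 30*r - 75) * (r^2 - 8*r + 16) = -3*r^4 + 54*r^3 - 363*r^2 + 1080*r - 1200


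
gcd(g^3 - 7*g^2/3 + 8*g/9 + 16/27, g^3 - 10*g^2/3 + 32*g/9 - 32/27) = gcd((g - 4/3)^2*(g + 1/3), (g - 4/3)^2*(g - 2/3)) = g^2 - 8*g/3 + 16/9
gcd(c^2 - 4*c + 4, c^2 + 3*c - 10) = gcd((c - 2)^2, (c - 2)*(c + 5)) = c - 2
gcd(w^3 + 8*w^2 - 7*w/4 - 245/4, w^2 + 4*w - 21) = w + 7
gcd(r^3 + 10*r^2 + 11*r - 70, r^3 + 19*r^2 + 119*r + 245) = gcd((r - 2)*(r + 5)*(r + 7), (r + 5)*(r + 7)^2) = r^2 + 12*r + 35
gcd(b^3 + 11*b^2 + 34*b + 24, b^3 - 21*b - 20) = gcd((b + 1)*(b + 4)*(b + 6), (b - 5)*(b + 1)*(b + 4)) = b^2 + 5*b + 4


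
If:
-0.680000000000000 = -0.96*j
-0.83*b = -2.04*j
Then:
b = 1.74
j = 0.71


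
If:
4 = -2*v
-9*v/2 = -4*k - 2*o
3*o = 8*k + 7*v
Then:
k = 1/28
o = -32/7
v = -2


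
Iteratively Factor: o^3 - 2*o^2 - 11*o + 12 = (o + 3)*(o^2 - 5*o + 4) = (o - 4)*(o + 3)*(o - 1)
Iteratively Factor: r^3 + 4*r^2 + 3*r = (r + 1)*(r^2 + 3*r) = (r + 1)*(r + 3)*(r)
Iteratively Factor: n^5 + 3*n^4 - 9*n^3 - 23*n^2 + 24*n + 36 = (n + 3)*(n^4 - 9*n^2 + 4*n + 12) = (n + 3)^2*(n^3 - 3*n^2 + 4) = (n - 2)*(n + 3)^2*(n^2 - n - 2) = (n - 2)*(n + 1)*(n + 3)^2*(n - 2)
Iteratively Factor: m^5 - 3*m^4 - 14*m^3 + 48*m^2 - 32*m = (m - 1)*(m^4 - 2*m^3 - 16*m^2 + 32*m) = m*(m - 1)*(m^3 - 2*m^2 - 16*m + 32) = m*(m - 2)*(m - 1)*(m^2 - 16) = m*(m - 4)*(m - 2)*(m - 1)*(m + 4)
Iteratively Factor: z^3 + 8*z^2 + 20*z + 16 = (z + 2)*(z^2 + 6*z + 8) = (z + 2)^2*(z + 4)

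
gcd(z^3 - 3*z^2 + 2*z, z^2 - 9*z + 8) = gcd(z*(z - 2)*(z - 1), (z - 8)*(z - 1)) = z - 1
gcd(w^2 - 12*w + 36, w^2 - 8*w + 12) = w - 6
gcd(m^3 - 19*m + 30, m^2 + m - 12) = m - 3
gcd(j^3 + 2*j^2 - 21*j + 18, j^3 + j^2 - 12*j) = j - 3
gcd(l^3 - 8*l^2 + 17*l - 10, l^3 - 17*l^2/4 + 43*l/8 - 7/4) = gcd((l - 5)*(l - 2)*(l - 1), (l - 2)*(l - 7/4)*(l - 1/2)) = l - 2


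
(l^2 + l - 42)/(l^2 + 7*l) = (l - 6)/l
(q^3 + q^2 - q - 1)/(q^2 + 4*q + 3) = (q^2 - 1)/(q + 3)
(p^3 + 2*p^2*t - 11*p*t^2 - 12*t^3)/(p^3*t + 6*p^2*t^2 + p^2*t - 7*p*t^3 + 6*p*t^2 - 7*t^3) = (p^3 + 2*p^2*t - 11*p*t^2 - 12*t^3)/(t*(p^3 + 6*p^2*t + p^2 - 7*p*t^2 + 6*p*t - 7*t^2))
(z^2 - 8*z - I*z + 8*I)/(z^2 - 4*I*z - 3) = (z - 8)/(z - 3*I)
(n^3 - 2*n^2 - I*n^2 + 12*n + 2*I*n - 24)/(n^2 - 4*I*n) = n - 2 + 3*I - 6*I/n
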